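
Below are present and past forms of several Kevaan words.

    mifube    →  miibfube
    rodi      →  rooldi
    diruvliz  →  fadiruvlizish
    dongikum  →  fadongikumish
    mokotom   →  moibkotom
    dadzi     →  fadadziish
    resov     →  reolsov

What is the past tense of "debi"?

"debi" begins with d-. The stems beginning with d- (dongikum → fadongikumish, diruvliz → fadiruvlizish, dadzi → fadadziish) add fa- … -ish around the stem.
The other patterns: stems beginning with m- insert -ib- after the first vowel; stems beginning with r- insert -ol- after the first vowel.
So debi → fadebiish.

fadebiish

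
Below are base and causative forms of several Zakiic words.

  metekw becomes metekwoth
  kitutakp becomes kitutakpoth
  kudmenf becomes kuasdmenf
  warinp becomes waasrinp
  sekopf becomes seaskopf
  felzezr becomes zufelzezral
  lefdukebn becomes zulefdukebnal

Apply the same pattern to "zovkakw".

kitutakp and warinp both end in -p yet inflect differently (kitutakpoth, waasrinp), so the final letter is not what conditions the rule; the second-to-last letter is.
"zovkakw" has second-to-last letter 'k'. The stems whose second-to-last letter is 'k' (metekw → metekwoth, kitutakp → kitutakpoth) add -oth.
The other patterns: stems whose second-to-last letter is 'n' or 'p' insert -as- after the first vowel; stems whose second-to-last letter is 'b' or 'z' add zu- … -al around the stem.
So zovkakw → zovkakwoth.

zovkakwoth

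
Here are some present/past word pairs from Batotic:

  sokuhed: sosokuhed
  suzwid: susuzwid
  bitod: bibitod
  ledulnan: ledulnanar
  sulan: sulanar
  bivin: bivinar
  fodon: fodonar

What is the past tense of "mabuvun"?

mabuvunar

"mabuvun" ends in -n. The stems ending in -n (ledulnan → ledulnanar, sulan → sulanar, bivin → bivinar) add -ar.
The other pattern: stems ending in -d repeat the first consonant+vowel as a prefix.
So mabuvun → mabuvunar.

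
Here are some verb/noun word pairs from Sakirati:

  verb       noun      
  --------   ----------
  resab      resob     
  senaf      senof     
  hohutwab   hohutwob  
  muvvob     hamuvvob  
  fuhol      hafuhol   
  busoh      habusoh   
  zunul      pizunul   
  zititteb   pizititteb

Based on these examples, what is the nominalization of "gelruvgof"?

"gelruvgof" has last vowel 'o'. The stems whose last vowel is 'o' (muvvob → hamuvvob, fuhol → hafuhol, busoh → habusoh) add the prefix ha-.
So gelruvgof → hagelruvgof.

hagelruvgof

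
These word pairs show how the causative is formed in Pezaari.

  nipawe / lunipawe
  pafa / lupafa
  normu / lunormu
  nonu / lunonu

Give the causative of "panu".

lupanu

Every pair shown (nipawe → lunipawe, pafa → lupafa, normu → lunormu, …) follows the same rule: add the prefix lu-.
So panu → lupanu.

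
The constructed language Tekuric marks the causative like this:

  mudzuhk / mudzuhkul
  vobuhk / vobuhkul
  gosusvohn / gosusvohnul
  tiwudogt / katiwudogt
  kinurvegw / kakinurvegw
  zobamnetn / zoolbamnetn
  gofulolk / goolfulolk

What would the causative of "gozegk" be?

"gozegk" has second-to-last letter 'g'. The stems whose second-to-last letter is 'g' (tiwudogt → katiwudogt, kinurvegw → kakinurvegw) add the prefix ka-.
The other patterns: stems whose second-to-last letter is 'h' add -ul; stems whose second-to-last letter is 'l' or 't' insert -ol- after the first vowel.
So gozegk → kagozegk.

kagozegk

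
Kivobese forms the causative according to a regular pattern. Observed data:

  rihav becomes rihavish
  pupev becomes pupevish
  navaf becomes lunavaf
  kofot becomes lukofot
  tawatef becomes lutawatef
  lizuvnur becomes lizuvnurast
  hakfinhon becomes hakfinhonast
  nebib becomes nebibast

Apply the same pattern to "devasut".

ludevasut

rihav and navaf both have last vowel 'a' yet inflect differently (rihavish, lunavaf), so the last vowel is not what conditions the rule; the final letter is.
"devasut" ends in -t. The one such stem in the data (kofot → lukofot) adds the prefix lu-, so the same rule applies.
So devasut → ludevasut.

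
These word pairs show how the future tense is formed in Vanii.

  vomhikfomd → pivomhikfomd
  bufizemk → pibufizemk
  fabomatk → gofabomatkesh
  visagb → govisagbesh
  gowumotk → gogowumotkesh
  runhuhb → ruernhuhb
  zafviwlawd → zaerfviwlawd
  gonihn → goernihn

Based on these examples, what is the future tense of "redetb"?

goredetbesh

bufizemk and fabomatk both end in -k yet inflect differently (pibufizemk, gofabomatkesh), so the final letter is not what conditions the rule; the second-to-last letter is.
"redetb" has second-to-last letter 't'. The stems whose second-to-last letter is 't' (fabomatk → gofabomatkesh, gowumotk → gogowumotkesh) add go- … -esh around the stem.
So redetb → goredetbesh.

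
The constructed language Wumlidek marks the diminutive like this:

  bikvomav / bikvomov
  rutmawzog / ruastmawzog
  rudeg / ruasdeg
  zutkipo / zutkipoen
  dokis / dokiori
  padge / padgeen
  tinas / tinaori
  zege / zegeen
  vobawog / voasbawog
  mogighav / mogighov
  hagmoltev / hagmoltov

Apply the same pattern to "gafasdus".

"gafasdus" ends in -s. The stems ending in -s (dokis → dokiori, tinas → tinaori) drop the final letter and add -ori.
The other patterns: stems ending in -g insert -as- after the first vowel; stems ending in -v change the last vowel to 'o'; stems ending in -e or -o add -en.
So gafasdus → gafasduori.

gafasduori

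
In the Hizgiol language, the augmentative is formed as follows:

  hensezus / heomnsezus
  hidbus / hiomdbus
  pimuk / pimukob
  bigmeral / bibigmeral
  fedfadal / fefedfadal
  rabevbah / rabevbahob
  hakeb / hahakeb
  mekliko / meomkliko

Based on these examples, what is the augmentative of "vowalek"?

rabevbah and fedfadal both have last vowel 'a' yet inflect differently (rabevbahob, fefedfadal), so the last vowel is not what conditions the rule; the final letter is.
"vowalek" ends in -k. The one such stem in the data (pimuk → pimukob) adds -ob, so the same rule applies.
So vowalek → vowalekob.

vowalekob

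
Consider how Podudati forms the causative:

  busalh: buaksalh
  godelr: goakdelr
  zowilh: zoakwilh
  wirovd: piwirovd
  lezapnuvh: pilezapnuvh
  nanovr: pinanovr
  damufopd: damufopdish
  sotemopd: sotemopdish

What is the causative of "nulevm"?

busalh and lezapnuvh both end in -h yet inflect differently (buaksalh, pilezapnuvh), so the final letter is not what conditions the rule; the second-to-last letter is.
"nulevm" has second-to-last letter 'v'. The stems whose second-to-last letter is 'v' (wirovd → piwirovd, lezapnuvh → pilezapnuvh, nanovr → pinanovr) add the prefix pi-.
So nulevm → pinulevm.

pinulevm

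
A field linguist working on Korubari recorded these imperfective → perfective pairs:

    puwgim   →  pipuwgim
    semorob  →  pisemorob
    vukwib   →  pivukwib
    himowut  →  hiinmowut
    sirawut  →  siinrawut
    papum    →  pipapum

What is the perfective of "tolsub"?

pitolsub

himowut and papum both have last vowel 'u' yet inflect differently (hiinmowut, pipapum), so the last vowel is not what conditions the rule; the final letter is.
"tolsub" ends in -b. The stems ending in -b (vukwib → pivukwib, semorob → pisemorob) add the prefix pi-.
The other pattern: stems ending in -t insert -in- after the first vowel.
So tolsub → pitolsub.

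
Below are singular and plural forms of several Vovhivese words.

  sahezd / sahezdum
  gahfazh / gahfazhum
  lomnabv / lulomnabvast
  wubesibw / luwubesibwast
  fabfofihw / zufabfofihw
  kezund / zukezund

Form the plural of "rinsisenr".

zurinsisenr

wubesibw and fabfofihw both end in -w yet inflect differently (luwubesibwast, zufabfofihw), so the final letter is not what conditions the rule; the second-to-last letter is.
"rinsisenr" has second-to-last letter 'n'. The one such stem in the data (kezund → zukezund) adds the prefix zu-, so the same rule applies.
The other patterns: stems whose second-to-last letter is 'z' add -um; stems whose second-to-last letter is 'b' add lu- … -ast around the stem.
So rinsisenr → zurinsisenr.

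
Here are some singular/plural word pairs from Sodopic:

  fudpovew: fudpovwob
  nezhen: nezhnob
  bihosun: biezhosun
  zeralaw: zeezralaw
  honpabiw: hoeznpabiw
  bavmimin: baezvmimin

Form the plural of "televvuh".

nezhen and bihosun both end in -n yet inflect differently (nezhnob, biezhosun), so the final letter is not what conditions the rule; the last vowel is.
"televvuh" has last vowel 'u'. The one such stem in the data (bihosun → biezhosun) inserts -ez- after the first vowel (as do zeralaw, honpabiw), so the same rule applies.
So televvuh → teezlevvuh.

teezlevvuh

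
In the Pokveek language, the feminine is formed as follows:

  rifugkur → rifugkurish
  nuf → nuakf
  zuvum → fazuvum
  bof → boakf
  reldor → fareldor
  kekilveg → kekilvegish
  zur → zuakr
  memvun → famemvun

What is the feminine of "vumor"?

zur and reldor both end in -r yet inflect differently (zuakr, fareldor), so the final letter is not what conditions the rule; the number of vowels is.
"vumor" has 2 vowels. The stems with 2 vowels (zuvum → fazuvum, reldor → fareldor, memvun → famemvun) add the prefix fa-.
The other patterns: stems with 1 vowel insert -ak- after the first vowel; stems with 3 vowels add -ish.
So vumor → favumor.

favumor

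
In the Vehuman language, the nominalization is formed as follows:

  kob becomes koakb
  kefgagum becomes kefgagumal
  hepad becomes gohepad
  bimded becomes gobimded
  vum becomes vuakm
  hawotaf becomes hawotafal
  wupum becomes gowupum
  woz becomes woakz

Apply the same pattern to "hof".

"hof" has 1 vowel. The stems with 1 vowel (kob → koakb, woz → woakz, vum → vuakm) insert -ak- after the first vowel.
So hof → hoakf.

hoakf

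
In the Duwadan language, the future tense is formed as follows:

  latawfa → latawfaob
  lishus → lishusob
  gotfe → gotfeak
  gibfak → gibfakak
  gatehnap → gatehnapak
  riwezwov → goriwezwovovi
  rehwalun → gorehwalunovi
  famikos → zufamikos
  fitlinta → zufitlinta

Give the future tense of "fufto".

zufufto

"fufto" begins with f-. The stems beginning with f- (famikos → zufamikos, fitlinta → zufitlinta) add the prefix zu-.
The other patterns: stems beginning with l- add -ob; stems beginning with g- add -ak; stems beginning with r- add go- … -ovi around the stem.
So fufto → zufufto.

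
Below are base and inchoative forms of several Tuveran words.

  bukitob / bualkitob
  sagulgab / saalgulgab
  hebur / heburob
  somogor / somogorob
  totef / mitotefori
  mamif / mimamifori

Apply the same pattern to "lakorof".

milakorofori

"lakorof" ends in -f. The stems ending in -f (mamif → mimamifori, totef → mitotefori) add mi- … -ori around the stem.
So lakorof → milakorofori.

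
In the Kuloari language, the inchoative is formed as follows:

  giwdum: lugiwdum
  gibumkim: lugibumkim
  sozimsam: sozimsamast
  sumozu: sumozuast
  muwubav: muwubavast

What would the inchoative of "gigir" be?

giwdum and sozimsam both end in -m yet inflect differently (lugiwdum, sozimsamast), so the final letter is not what conditions the rule; the first letter is.
"gigir" begins with g-. The stems beginning with g- (giwdum → lugiwdum, gibumkim → lugibumkim) add the prefix lu-.
So gigir → lugigir.

lugigir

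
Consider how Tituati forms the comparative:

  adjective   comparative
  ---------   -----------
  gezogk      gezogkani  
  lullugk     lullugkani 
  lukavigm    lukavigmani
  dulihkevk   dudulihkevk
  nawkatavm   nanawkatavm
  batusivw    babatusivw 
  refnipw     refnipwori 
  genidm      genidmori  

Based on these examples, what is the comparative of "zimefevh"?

zizimefevh

gezogk and dulihkevk both end in -k yet inflect differently (gezogkani, dudulihkevk), so the final letter is not what conditions the rule; the second-to-last letter is.
"zimefevh" has second-to-last letter 'v'. The stems whose second-to-last letter is 'v' (dulihkevk → dudulihkevk, nawkatavm → nanawkatavm, batusivw → babatusivw) repeat the first consonant+vowel as a prefix.
So zimefevh → zizimefevh.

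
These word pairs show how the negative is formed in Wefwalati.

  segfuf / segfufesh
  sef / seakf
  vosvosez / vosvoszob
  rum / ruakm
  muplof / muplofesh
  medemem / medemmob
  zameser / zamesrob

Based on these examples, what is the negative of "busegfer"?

busegfrob

sef and segfuf both end in -f yet inflect differently (seakf, segfufesh), so the final letter is not what conditions the rule; the number of vowels is.
"busegfer" has 3 vowels. The stems with 3 vowels (zameser → zamesrob, medemem → medemmob, vosvosez → vosvoszob) delete the last vowel and add -ob.
The other patterns: stems with 1 vowel insert -ak- after the first vowel; stems with 2 vowels add -esh.
So busegfer → busegfrob.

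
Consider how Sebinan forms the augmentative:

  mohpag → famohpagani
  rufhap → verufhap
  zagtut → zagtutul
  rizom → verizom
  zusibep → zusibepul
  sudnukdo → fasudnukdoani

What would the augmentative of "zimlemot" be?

zimlemotul

"zimlemot" begins with z-. The stems beginning with z- (zagtut → zagtutul, zusibep → zusibepul) add -ul.
The other patterns: stems beginning with r- add the prefix ve-; stems beginning with m- or s- add fa- … -ani around the stem.
So zimlemot → zimlemotul.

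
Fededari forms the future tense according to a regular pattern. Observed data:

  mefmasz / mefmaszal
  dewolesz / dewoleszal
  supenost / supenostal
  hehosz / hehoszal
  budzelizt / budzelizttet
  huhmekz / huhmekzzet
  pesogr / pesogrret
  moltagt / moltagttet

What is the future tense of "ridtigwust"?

supenost and budzelizt both end in -t yet inflect differently (supenostal, budzelizttet), so the final letter is not what conditions the rule; the second-to-last letter is.
"ridtigwust" has second-to-last letter 's'. The stems whose second-to-last letter is 's' (mefmasz → mefmaszal, dewolesz → dewoleszal, supenost → supenostal) add -al.
So ridtigwust → ridtigwustal.

ridtigwustal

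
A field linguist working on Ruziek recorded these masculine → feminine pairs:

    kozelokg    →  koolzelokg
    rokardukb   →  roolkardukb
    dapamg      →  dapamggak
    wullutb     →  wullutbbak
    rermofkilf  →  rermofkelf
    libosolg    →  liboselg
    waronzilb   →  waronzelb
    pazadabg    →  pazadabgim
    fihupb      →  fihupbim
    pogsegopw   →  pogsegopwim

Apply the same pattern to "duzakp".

duolzakp

"duzakp" has second-to-last letter 'k'. The stems whose second-to-last letter is 'k' (kozelokg → koolzelokg, rokardukb → roolkardukb) insert -ol- after the first vowel.
The other patterns: stems whose second-to-last letter is 'm' or 't' double the final consonant and add -ak; stems whose second-to-last letter is 'l' change the last vowel to 'e'; stems whose second-to-last letter is 'b' or 'p' add -im.
So duzakp → duolzakp.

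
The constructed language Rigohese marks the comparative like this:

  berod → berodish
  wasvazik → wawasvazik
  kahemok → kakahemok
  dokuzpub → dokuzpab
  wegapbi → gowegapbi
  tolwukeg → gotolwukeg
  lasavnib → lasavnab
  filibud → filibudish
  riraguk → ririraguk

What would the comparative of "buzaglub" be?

buzaglab

dokuzpub and riraguk both have last vowel 'u' yet inflect differently (dokuzpab, ririraguk), so the last vowel is not what conditions the rule; the final letter is.
"buzaglub" ends in -b. The stems ending in -b (dokuzpub → dokuzpab, lasavnib → lasavnab) change the last vowel to 'a'.
The other patterns: stems ending in -k repeat the first consonant+vowel as a prefix; stems ending in -d add -ish; stems ending in -g or -i add the prefix go-.
So buzaglub → buzaglab.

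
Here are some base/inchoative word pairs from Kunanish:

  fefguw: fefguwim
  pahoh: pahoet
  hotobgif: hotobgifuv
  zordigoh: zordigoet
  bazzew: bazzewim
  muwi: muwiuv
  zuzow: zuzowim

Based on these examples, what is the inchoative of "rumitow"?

"rumitow" ends in -w. The stems ending in -w (fefguw → fefguwim, bazzew → bazzewim, zuzow → zuzowim) add -im.
The other patterns: stems ending in -h drop the final letter and add -et; stems ending in -f or -i add -uv.
So rumitow → rumitowim.

rumitowim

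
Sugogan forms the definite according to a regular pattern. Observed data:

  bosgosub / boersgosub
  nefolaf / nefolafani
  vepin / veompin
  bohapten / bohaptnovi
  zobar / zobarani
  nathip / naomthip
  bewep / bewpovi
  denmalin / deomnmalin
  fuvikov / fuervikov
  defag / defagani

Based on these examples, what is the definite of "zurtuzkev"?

bohapten and denmalin both end in -n yet inflect differently (bohaptnovi, deomnmalin), so the final letter is not what conditions the rule; the last vowel is.
"zurtuzkev" has last vowel 'e'. The stems whose last vowel is 'e' (bewep → bewpovi, bohapten → bohaptnovi) delete the last vowel and add -ovi.
The other patterns: stems whose last vowel is 'a' add -ani; stems whose last vowel is 'i' insert -om- after the first vowel; stems whose last vowel is 'o' or 'u' insert -er- after the first vowel.
So zurtuzkev → zurtuzkvovi.

zurtuzkvovi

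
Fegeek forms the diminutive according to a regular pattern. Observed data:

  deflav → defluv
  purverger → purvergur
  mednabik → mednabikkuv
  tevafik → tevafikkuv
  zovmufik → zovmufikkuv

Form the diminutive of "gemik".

gemikkuv

mednabik and purverger both have 3 vowels yet inflect differently (mednabikkuv, purvergur), so the number of vowels is not what conditions the rule; the final letter is.
"gemik" ends in -k. The stems ending in -k (mednabik → mednabikkuv, zovmufik → zovmufikkuv, tevafik → tevafikkuv) double the final consonant and add -uv.
The other pattern: stems ending in -r or -v change the last vowel to 'u'.
So gemik → gemikkuv.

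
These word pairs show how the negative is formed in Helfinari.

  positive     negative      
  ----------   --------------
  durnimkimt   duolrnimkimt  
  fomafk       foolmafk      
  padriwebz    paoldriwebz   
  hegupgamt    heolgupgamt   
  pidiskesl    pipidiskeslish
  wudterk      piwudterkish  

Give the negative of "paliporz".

pipaliporzish

wudterk and fomafk both end in -k yet inflect differently (piwudterkish, foolmafk), so the final letter is not what conditions the rule; the second-to-last letter is.
"paliporz" has second-to-last letter 'r'. The one such stem in the data (wudterk → piwudterkish) adds pi- … -ish around the stem, so the same rule applies.
The other pattern: stems whose second-to-last letter is 'b', 'f' or 'm' insert -ol- after the first vowel.
So paliporz → pipaliporzish.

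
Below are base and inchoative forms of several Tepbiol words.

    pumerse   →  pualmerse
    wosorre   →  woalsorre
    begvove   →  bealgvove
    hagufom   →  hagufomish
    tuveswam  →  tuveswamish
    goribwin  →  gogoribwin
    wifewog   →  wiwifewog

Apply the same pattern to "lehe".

hagufom and wifewog both have last vowel 'o' yet inflect differently (hagufomish, wiwifewog), so the last vowel is not what conditions the rule; the final letter is.
"lehe" ends in -e. The stems ending in -e (pumerse → pualmerse, wosorre → woalsorre, begvove → bealgvove) insert -al- after the first vowel.
So lehe → lealhe.

lealhe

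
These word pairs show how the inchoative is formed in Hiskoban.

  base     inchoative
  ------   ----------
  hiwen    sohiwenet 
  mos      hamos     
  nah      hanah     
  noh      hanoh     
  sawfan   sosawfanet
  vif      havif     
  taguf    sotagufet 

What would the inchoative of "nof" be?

taguf and vif both end in -f yet inflect differently (sotagufet, havif), so the final letter is not what conditions the rule; the number of vowels is.
"nof" has 1 vowel. The stems with 1 vowel (nah → hanah, noh → hanoh, vif → havif) add the prefix ha-.
The other pattern: stems with 2 vowels add so- … -et around the stem.
So nof → hanof.

hanof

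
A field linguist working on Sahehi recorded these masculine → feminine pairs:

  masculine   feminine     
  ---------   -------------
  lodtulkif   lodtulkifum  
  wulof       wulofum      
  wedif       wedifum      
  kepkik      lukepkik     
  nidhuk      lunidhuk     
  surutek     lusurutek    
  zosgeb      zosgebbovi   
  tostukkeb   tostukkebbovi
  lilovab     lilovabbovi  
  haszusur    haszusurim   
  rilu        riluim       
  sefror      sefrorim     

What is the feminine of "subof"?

lodtulkif and kepkik both have last vowel 'i' yet inflect differently (lodtulkifum, lukepkik), so the last vowel is not what conditions the rule; the final letter is.
"subof" ends in -f. The stems ending in -f (lodtulkif → lodtulkifum, wulof → wulofum, wedif → wedifum) add -um.
The other patterns: stems ending in -k add the prefix lu-; stems ending in -b double the final consonant and add -ovi; stems ending in -r or -u add -im.
So subof → subofum.

subofum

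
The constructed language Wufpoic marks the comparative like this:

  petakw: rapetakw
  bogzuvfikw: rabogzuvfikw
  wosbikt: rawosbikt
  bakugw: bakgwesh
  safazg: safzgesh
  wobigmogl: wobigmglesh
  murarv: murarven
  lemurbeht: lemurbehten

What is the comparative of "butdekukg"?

petakw and bakugw both end in -w yet inflect differently (rapetakw, bakgwesh), so the final letter is not what conditions the rule; the second-to-last letter is.
"butdekukg" has second-to-last letter 'k'. The stems whose second-to-last letter is 'k' (petakw → rapetakw, bogzuvfikw → rabogzuvfikw, wosbikt → rawosbikt) add the prefix ra-.
The other patterns: stems whose second-to-last letter is 'g' or 'z' delete the last vowel and add -esh; stems whose second-to-last letter is 'h' or 'r' add -en.
So butdekukg → rabutdekukg.

rabutdekukg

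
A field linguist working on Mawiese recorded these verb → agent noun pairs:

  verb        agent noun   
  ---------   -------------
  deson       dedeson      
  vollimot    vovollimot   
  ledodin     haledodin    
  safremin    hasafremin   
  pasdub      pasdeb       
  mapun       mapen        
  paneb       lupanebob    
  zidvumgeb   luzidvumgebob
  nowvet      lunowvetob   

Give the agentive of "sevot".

deson and ledodin both end in -n yet inflect differently (dedeson, haledodin), so the final letter is not what conditions the rule; the last vowel is.
"sevot" has last vowel 'o'. The stems whose last vowel is 'o' (deson → dedeson, vollimot → vovollimot) repeat the first consonant+vowel as a prefix.
So sevot → sesevot.

sesevot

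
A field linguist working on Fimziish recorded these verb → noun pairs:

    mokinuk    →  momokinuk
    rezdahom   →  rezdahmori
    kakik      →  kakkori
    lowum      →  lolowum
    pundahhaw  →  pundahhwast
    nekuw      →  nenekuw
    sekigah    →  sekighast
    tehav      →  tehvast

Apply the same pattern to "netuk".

nenetuk

pundahhaw and nekuw both end in -w yet inflect differently (pundahhwast, nenekuw), so the final letter is not what conditions the rule; the last vowel is.
"netuk" has last vowel 'u'. The stems whose last vowel is 'u' (lowum → lolowum, nekuw → nenekuw, mokinuk → momokinuk) repeat the first consonant+vowel as a prefix.
So netuk → nenetuk.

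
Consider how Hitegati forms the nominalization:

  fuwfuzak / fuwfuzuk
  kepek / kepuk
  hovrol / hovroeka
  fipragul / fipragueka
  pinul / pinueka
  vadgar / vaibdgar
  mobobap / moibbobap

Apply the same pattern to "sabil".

fuwfuzak and vadgar both have last vowel 'a' yet inflect differently (fuwfuzuk, vaibdgar), so the last vowel is not what conditions the rule; the final letter is.
"sabil" ends in -l. The stems ending in -l (hovrol → hovroeka, fipragul → fipragueka, pinul → pinueka) drop the final letter and add -eka.
So sabil → sabieka.

sabieka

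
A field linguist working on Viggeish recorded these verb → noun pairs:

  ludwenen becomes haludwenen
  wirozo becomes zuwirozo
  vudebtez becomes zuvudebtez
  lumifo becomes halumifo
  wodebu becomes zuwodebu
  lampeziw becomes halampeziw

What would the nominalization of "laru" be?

halaru

"laru" begins with l-. The stems beginning with l- (ludwenen → haludwenen, lampeziw → halampeziw, lumifo → halumifo) add the prefix ha-.
So laru → halaru.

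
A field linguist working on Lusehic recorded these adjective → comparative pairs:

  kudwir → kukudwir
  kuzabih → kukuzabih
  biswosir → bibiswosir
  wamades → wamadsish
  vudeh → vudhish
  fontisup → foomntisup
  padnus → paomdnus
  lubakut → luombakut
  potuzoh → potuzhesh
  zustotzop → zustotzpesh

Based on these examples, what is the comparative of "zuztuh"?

kuzabih and vudeh both end in -h yet inflect differently (kukuzabih, vudhish), so the final letter is not what conditions the rule; the last vowel is.
"zuztuh" has last vowel 'u'. The stems whose last vowel is 'u' (fontisup → foomntisup, padnus → paomdnus, lubakut → luombakut) insert -om- after the first vowel.
So zuztuh → zuomztuh.

zuomztuh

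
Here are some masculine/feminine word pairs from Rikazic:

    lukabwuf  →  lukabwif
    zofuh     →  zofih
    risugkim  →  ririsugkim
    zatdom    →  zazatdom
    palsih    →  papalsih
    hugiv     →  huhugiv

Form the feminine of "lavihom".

lalavihom

zofuh and palsih both end in -h yet inflect differently (zofih, papalsih), so the final letter is not what conditions the rule; the last vowel is.
"lavihom" has last vowel 'o'. The one such stem in the data (zatdom → zazatdom) repeats the first consonant+vowel as a prefix (as do risugkim, palsih), so the same rule applies.
The other pattern: stems whose last vowel is 'u' change the last vowel to 'i'.
So lavihom → lalavihom.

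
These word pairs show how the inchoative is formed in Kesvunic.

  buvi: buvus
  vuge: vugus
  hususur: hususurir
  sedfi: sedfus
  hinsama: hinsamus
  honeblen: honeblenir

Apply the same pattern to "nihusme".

vuge and honeblen both have last vowel 'e' yet inflect differently (vugus, honeblenir), so the last vowel is not what conditions the rule; whether the stem ends in a vowel or a consonant is.
"nihusme" ends in a vowel. The stems ending in a vowel (hinsama → hinsamus, sedfi → sedfus, vuge → vugus) drop the final letter and add -us.
So nihusme → nihusmus.

nihusmus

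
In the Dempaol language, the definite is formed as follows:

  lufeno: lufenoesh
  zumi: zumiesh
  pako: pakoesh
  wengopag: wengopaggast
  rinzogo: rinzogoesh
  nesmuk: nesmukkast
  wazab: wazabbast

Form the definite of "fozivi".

nesmuk and pako both have 2 vowels yet inflect differently (nesmukkast, pakoesh), so the number of vowels is not what conditions the rule; whether the stem ends in a vowel or a consonant is.
"fozivi" ends in a vowel. The stems ending in a vowel (pako → pakoesh, lufeno → lufenoesh, zumi → zumiesh) add -esh.
So fozivi → foziviesh.

foziviesh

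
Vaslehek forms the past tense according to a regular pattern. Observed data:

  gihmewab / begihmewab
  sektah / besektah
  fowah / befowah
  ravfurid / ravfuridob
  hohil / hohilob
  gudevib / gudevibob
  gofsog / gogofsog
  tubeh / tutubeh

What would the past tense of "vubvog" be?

vuvubvog

gihmewab and gudevib both end in -b yet inflect differently (begihmewab, gudevibob), so the final letter is not what conditions the rule; the last vowel is.
"vubvog" has last vowel 'o'. The one such stem in the data (gofsog → gogofsog) repeats the first consonant+vowel as a prefix (as does tubeh), so the same rule applies.
So vubvog → vuvubvog.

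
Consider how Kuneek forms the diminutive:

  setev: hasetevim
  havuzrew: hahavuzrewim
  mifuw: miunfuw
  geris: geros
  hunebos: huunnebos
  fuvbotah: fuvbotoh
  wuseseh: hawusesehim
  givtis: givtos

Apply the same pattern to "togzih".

togzoh

"togzih" has last vowel 'i'. The stems whose last vowel is 'i' (geris → geros, givtis → givtos) change the last vowel to 'o'.
So togzih → togzoh.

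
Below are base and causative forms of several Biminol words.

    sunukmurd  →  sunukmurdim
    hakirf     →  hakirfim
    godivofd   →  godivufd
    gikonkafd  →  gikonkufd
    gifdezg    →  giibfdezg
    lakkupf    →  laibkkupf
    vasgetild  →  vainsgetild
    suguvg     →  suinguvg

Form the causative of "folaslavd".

sunukmurd and godivofd both end in -d yet inflect differently (sunukmurdim, godivufd), so the final letter is not what conditions the rule; the second-to-last letter is.
"folaslavd" has second-to-last letter 'v'. The one such stem in the data (suguvg → suinguvg) inserts -in- after the first vowel (as does vasgetild), so the same rule applies.
The other patterns: stems whose second-to-last letter is 'r' add -im; stems whose second-to-last letter is 'f' change the last vowel to 'u'; stems whose second-to-last letter is 'p' or 'z' insert -ib- after the first vowel.
So folaslavd → foinlaslavd.

foinlaslavd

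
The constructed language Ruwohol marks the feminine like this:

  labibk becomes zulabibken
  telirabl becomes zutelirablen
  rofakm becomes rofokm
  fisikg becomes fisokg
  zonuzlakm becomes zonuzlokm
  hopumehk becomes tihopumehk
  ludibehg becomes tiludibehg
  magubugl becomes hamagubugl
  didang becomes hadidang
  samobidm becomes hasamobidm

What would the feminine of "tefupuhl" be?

titefupuhl

"tefupuhl" has second-to-last letter 'h'. The stems whose second-to-last letter is 'h' (hopumehk → tihopumehk, ludibehg → tiludibehg) add the prefix ti-.
The other patterns: stems whose second-to-last letter is 'b' add zu- … -en around the stem; stems whose second-to-last letter is 'k' change the last vowel to 'o'; stems whose second-to-last letter is 'd', 'g' or 'n' add the prefix ha-.
So tefupuhl → titefupuhl.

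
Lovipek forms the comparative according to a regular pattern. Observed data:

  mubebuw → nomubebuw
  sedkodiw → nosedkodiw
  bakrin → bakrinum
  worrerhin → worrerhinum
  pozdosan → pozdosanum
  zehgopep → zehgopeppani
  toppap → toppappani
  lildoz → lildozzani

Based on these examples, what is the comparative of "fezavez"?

sedkodiw and bakrin both have last vowel 'i' yet inflect differently (nosedkodiw, bakrinum), so the last vowel is not what conditions the rule; the final letter is.
"fezavez" ends in -z. The one such stem in the data (lildoz → lildozzani) doubles the final consonant and adds -ani (as do zehgopep, toppap), so the same rule applies.
The other patterns: stems ending in -w add the prefix no-; stems ending in -n add -um.
So fezavez → fezavezzani.

fezavezzani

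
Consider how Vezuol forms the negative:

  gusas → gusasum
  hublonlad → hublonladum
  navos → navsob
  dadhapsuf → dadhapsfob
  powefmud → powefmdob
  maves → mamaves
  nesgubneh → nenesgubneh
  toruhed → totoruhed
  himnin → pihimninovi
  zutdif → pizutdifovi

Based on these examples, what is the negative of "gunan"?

"gunan" has last vowel 'a'. The stems whose last vowel is 'a' (gusas → gusasum, hublonlad → hublonladum) add -um.
The other patterns: stems whose last vowel is 'o' or 'u' delete the last vowel and add -ob; stems whose last vowel is 'e' repeat the first consonant+vowel as a prefix; stems whose last vowel is 'i' add pi- … -ovi around the stem.
So gunan → gunanum.

gunanum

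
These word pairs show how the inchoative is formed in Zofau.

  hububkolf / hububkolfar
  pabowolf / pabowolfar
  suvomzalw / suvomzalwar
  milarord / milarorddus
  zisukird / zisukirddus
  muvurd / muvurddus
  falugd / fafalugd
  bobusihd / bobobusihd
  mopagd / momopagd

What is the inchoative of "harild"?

milarord and falugd both end in -d yet inflect differently (milarorddus, fafalugd), so the final letter is not what conditions the rule; the second-to-last letter is.
"harild" has second-to-last letter 'l'. The stems whose second-to-last letter is 'l' (hububkolf → hububkolfar, pabowolf → pabowolfar, suvomzalw → suvomzalwar) add -ar.
The other patterns: stems whose second-to-last letter is 'r' double the final consonant and add -us; stems whose second-to-last letter is 'g' or 'h' repeat the first consonant+vowel as a prefix.
So harild → harildar.

harildar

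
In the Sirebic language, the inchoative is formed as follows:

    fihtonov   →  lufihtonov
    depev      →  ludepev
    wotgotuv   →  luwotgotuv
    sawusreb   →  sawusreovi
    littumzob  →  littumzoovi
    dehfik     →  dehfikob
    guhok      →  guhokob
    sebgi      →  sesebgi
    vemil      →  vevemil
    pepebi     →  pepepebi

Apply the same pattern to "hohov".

"hohov" ends in -v. The stems ending in -v (fihtonov → lufihtonov, depev → ludepev, wotgotuv → luwotgotuv) add the prefix lu-.
So hohov → luhohov.

luhohov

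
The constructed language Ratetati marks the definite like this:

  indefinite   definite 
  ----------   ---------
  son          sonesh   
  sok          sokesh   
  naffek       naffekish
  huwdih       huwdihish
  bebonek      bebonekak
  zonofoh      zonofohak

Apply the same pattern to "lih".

sok and naffek both end in -k yet inflect differently (sokesh, naffekish), so the final letter is not what conditions the rule; the number of vowels is.
"lih" has 1 vowel. The stems with 1 vowel (son → sonesh, sok → sokesh) add -esh.
The other patterns: stems with 2 vowels add -ish; stems with 3 vowels add -ak.
So lih → lihesh.

lihesh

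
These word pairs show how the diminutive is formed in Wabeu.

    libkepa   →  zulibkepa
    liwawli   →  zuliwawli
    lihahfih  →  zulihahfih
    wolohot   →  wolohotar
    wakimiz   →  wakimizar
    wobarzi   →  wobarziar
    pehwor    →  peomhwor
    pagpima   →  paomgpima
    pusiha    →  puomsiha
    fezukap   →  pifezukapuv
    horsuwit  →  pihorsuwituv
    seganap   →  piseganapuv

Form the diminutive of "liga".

zuliga

"liga" begins with l-. The stems beginning with l- (libkepa → zulibkepa, liwawli → zuliwawli, lihahfih → zulihahfih) add the prefix zu-.
The other patterns: stems beginning with w- add -ar; stems beginning with p- insert -om- after the first vowel; stems beginning with f-, h- or s- add pi- … -uv around the stem.
So liga → zuliga.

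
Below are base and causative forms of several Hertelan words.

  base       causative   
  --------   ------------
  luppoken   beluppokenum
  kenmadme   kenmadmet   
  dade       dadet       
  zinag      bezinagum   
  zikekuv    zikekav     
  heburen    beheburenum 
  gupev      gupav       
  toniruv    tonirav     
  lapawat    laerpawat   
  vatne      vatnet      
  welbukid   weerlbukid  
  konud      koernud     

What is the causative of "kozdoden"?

luppoken and gupev both have last vowel 'e' yet inflect differently (beluppokenum, gupav), so the last vowel is not what conditions the rule; the final letter is.
"kozdoden" ends in -n. The stems ending in -n (luppoken → beluppokenum, heburen → beheburenum) add be- … -um around the stem.
So kozdoden → bekozdodenum.

bekozdodenum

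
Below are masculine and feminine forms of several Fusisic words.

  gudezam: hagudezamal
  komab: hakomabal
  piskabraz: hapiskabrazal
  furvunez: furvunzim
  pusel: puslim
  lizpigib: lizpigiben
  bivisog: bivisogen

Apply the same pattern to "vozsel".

vozslim

piskabraz and furvunez both end in -z yet inflect differently (hapiskabrazal, furvunzim), so the final letter is not what conditions the rule; the last vowel is.
"vozsel" has last vowel 'e'. The stems whose last vowel is 'e' (furvunez → furvunzim, pusel → puslim) delete the last vowel and add -im.
The other patterns: stems whose last vowel is 'a' add ha- … -al around the stem; stems whose last vowel is 'i' or 'o' add -en.
So vozsel → vozslim.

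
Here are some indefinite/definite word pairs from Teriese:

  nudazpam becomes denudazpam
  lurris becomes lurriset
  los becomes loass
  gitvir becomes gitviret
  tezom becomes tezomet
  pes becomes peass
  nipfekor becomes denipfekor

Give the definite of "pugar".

pugaret

pes and lurris both end in -s yet inflect differently (peass, lurriset), so the final letter is not what conditions the rule; the number of vowels is.
"pugar" has 2 vowels. The stems with 2 vowels (tezom → tezomet, gitvir → gitviret, lurris → lurriset) add -et.
So pugar → pugaret.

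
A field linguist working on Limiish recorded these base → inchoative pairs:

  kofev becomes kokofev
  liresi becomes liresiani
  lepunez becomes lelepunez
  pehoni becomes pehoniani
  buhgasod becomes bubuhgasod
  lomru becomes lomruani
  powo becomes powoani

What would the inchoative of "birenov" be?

bibirenov

buhgasod and powo both have last vowel 'o' yet inflect differently (bubuhgasod, powoani), so the last vowel is not what conditions the rule; whether the stem ends in a vowel or a consonant is.
"birenov" ends in a consonant. The stems ending in a consonant (buhgasod → bubuhgasod, kofev → kokofev, lepunez → lelepunez) repeat the first consonant+vowel as a prefix.
The other pattern: stems ending in a vowel add -ani.
So birenov → bibirenov.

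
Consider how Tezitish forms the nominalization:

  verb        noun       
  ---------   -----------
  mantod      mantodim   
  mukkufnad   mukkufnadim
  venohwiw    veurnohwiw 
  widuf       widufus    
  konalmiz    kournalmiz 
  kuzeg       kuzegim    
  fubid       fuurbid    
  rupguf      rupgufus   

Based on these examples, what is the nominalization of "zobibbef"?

zobibbefim

fubid and mantod both end in -d yet inflect differently (fuurbid, mantodim), so the final letter is not what conditions the rule; the last vowel is.
"zobibbef" has last vowel 'e'. The one such stem in the data (kuzeg → kuzegim) adds -im, so the same rule applies.
So zobibbef → zobibbefim.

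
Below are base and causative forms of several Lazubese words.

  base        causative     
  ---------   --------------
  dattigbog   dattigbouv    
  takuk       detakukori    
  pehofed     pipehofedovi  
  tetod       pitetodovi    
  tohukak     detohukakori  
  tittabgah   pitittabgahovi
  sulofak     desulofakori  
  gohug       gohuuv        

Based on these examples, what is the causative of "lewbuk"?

"lewbuk" ends in -k. The stems ending in -k (tohukak → detohukakori, sulofak → desulofakori, takuk → detakukori) add de- … -ori around the stem.
So lewbuk → delewbukori.

delewbukori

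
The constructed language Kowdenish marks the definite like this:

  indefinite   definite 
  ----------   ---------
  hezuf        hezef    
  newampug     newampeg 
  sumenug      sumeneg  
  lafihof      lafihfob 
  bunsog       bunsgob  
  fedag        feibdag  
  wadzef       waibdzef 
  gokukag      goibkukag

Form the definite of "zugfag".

hezuf and lafihof both end in -f yet inflect differently (hezef, lafihfob), so the final letter is not what conditions the rule; the last vowel is.
"zugfag" has last vowel 'a'. The stems whose last vowel is 'a' (fedag → feibdag, gokukag → goibkukag) insert -ib- after the first vowel.
The other patterns: stems whose last vowel is 'u' change the last vowel to 'e'; stems whose last vowel is 'o' delete the last vowel and add -ob.
So zugfag → zuibgfag.

zuibgfag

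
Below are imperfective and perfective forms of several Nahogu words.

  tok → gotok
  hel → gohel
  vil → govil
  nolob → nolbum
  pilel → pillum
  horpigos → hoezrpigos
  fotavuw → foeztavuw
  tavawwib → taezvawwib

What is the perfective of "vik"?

govik

hel and pilel both end in -l yet inflect differently (gohel, pillum), so the final letter is not what conditions the rule; the number of vowels is.
"vik" has 1 vowel. The stems with 1 vowel (tok → gotok, hel → gohel, vil → govil) add the prefix go-.
So vik → govik.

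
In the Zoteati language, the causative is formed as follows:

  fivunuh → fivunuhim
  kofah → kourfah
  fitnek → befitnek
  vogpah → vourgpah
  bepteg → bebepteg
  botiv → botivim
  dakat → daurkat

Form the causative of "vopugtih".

vopugtihim

kofah and fivunuh both end in -h yet inflect differently (kourfah, fivunuhim), so the final letter is not what conditions the rule; the last vowel is.
"vopugtih" has last vowel 'i'. The one such stem in the data (botiv → botivim) adds -im, so the same rule applies.
So vopugtih → vopugtihim.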